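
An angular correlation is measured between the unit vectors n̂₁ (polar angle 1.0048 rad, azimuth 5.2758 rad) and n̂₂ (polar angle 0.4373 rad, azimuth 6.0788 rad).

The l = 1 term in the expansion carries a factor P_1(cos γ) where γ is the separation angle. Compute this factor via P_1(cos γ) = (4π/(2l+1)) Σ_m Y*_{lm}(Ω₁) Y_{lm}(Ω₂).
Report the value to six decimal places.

0.734064

Expand P_1 via completeness: Σ_{m} conj(Y_{1,m}) at Ω₁ times Y_{1,m} at Ω₂ —
  term(m=-1) = +0.029635-0.030697i   from Y*(Ω₁)=+0.155744-0.246543i, Y(Ω₂)=+0.143270+0.029697i
  term(m=+0) = +0.115975+0.000000i   from Y*(Ω₁)=+0.262017-0.000000i, Y(Ω₂)=+0.442624+0.000000i
  term(m=+1) = +0.029635+0.030697i   from Y*(Ω₁)=-0.155744-0.246543i, Y(Ω₂)=-0.143270+0.029697i
Total Σ_m = +0.175245+0.000000i. Multiply by 4.188790: +0.734064+0.000000i. P_1(cos γ) = 0.734064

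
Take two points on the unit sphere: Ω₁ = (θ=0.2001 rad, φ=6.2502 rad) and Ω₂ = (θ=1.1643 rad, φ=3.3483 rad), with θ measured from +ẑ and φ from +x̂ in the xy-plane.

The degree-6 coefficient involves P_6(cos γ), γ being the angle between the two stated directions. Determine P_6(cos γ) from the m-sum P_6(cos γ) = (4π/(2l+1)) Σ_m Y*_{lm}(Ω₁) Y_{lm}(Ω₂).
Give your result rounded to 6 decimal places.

Term-by-term m-sum for l=6 (normalisation 4π/13 = 0.966644):
  m=-6: (0.000029, -0.000006) × (0.094153, -0.274384) = (0.000001, -0.000009)  (running Σ = (0.000001, -0.000009))
  m=-5: (0.000502, -0.000084) × (-0.221387, 0.371636) = (-0.000080, 0.000205)  (running Σ = (-0.000079, 0.000196))
  m=-4: (0.005281, -0.000701) × (0.123770, -0.134476) = (0.000559, -0.000797)  (running Σ = (0.000480, -0.000600))
  m=-3: (0.037742, -0.003747) × (0.207950, -0.148496) = (0.007292, -0.006384)  (running Σ = (0.007772, -0.006984))
  m=-2: (0.181748, -0.012007) × (-0.253515, 0.111216) = (-0.044740, 0.023257)  (running Σ = (-0.036968, 0.016273))
  m=-1: (0.531727, -0.017546) × (-0.163489, 0.034284) = (-0.086330, 0.021098)  (running Σ = (-0.123298, 0.037371))
  m=0: (0.631774, -0.000000) × (0.292357, 0.000000) = (0.184703, 0.000000)  (running Σ = (0.061406, 0.037371))
  m=1: (-0.531727, -0.017546) × (0.163489, 0.034284) = (-0.086330, -0.021098)  (running Σ = (-0.024924, 0.016273))
  m=2: (0.181748, 0.012007) × (-0.253515, -0.111216) = (-0.044740, -0.023257)  (running Σ = (-0.069664, -0.006984))
  m=3: (-0.037742, -0.003747) × (-0.207950, -0.148496) = (0.007292, 0.006384)  (running Σ = (-0.062372, -0.000600))
  m=4: (0.005281, 0.000701) × (0.123770, 0.134476) = (0.000559, 0.000797)  (running Σ = (-0.061813, 0.000196))
  m=5: (-0.000502, -0.000084) × (0.221387, 0.371636) = (-0.000080, -0.000205)  (running Σ = (-0.061893, -0.000009))
  m=6: (0.000029, 0.000006) × (0.094153, 0.274384) = (0.000001, 0.000009)  (running Σ = (-0.061892, -0.000000))
Accumulated sum (-0.061892, -0.000000); after 4π/(2l+1) scaling, (-0.059827, -0.000000) ⇒ P_6 = -0.059827

-0.059827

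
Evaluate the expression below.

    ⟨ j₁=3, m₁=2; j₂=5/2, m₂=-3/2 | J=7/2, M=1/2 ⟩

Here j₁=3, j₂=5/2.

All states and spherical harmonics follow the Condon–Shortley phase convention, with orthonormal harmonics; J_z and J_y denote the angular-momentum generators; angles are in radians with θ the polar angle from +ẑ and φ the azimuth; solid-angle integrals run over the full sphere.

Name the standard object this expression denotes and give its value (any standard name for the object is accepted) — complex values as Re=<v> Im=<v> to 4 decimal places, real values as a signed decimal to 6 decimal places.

This is a Clebsch–Gordan (vector-coupling) coefficient.
triangle: 2!×4!×3!/10! = 288/3628800
(j±m)!: 5!×1!×1!×4!×4!×3! = 414720
prefactor² = (2J+1)×Δ×N² = 9216/35
  k=0: +1/(0!×2!×1!×1!×3!×2!) = 1/24
  k=1: −1/(1!×1!×0!×0!×4!×3!) = -1/144
Σ = 5/144  ⇒  CG² = 9216/35×(5/144)² = 20/63
CG = +√(20/63) = +0.563436

Clebsch–Gordan coefficient, +√(20/63) ≈ +0.563436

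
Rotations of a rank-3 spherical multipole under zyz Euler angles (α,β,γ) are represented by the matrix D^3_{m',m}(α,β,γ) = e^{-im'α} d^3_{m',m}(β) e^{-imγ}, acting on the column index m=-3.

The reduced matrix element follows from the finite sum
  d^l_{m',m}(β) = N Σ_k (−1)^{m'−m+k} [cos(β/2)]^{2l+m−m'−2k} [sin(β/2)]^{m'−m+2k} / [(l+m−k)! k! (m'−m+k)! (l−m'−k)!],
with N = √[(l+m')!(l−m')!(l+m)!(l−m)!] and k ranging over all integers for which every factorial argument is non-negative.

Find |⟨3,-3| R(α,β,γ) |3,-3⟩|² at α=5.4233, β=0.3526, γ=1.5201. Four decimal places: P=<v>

Split into d^3_{-3,-3}(β=0.3526) × two z-phases.
c=cos(0.352600/2)=0.984499, s=sin(0.352600/2)=0.175388; N=√[1·720·1·720]=720.000000
The bounds max(0,m−m')=0 and min(l+m,l−m')=0 give 1 term
  k=0: (−1)^0·720.0000/(720)·0.9845^6·0.1754^0 = +0.910527
d^3_{-3,-3}(0.3526) = +0.910527
|D^3_{-3,-3}|² = |d^3_{-3,-3}(β)|² = (+0.910527)² = 0.829059 (the z-rotation phases have unit modulus)

P=0.8291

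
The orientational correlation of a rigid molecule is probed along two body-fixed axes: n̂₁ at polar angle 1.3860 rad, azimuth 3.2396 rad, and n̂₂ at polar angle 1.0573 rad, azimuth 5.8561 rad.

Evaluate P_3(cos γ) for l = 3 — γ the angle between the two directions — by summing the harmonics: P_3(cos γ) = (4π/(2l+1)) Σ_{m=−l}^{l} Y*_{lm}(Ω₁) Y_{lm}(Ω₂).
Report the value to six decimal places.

Term-by-term m-sum for l=3 (normalisation 4π/7 = 1.795196):
  m=-3: Y*=-0.379268-0.114842i  Y=+0.078722+0.264245i  product +0.000490-0.109260i
  m=-2: Y*=+0.177971+0.035339i  Y=+0.250182+0.287198i  product +0.034376+0.059954i
  m=-1: Y*=+0.262782+0.025837i  Y=+0.052912+0.024080i  product +0.013282+0.007695i
  m=+0: Y*=-0.194134-0.000000i  Y=-0.328771+0.000000i  product +0.063826+0.000000i
  m=+1: Y*=-0.262782+0.025837i  Y=-0.052912+0.024080i  product +0.013282-0.007695i
  m=+2: Y*=+0.177971-0.035339i  Y=+0.250182-0.287198i  product +0.034376-0.059954i
  m=+3: Y*=+0.379268-0.114842i  Y=-0.078722+0.264245i  product +0.000490+0.109260i
Σ over m = +0.160121+0.000000i; ×(4π/7) → +0.287449+0.000000i. Real part: 0.287449

0.287449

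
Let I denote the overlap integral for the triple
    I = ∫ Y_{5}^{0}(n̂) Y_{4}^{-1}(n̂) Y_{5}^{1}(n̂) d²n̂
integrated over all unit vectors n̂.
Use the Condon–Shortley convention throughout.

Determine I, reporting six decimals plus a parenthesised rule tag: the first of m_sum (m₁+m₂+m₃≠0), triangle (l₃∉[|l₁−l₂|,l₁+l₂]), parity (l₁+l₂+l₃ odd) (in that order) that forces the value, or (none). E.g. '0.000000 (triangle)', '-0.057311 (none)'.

-0.053153 (none)

Checks pass: Σm=0; 14 even; l₃=5∈[1,9].
(2·5+1)(2·4+1)(2·5+1) = 1089
Δ: 4! 6! 4! / 15! → 1/3153150
sum: t=0:+1/69120 t=1:−1/1728 t=2:+1/576 t=3:−1/1728 t=4:+1/69120 = 7/11520
3j²(5 4 5; 0 0 0) = Δ·Π!·Σ² = 2/143  (sign -1)
sum: t=0:+1/17280 t=1:−1/1152 t=2:+1/864 t=3:−1/6912 = 7/34560
3j²(5 4 5; 0 -1 1) = Δ·Π!·Σ² = 1/429  (sign +1)
combine: 4πI² = 1089·2/143·1/429 = 6/169
take √, sign -1: I = -0.05315295
No selection rule forces the value: the integral is nonzero (none).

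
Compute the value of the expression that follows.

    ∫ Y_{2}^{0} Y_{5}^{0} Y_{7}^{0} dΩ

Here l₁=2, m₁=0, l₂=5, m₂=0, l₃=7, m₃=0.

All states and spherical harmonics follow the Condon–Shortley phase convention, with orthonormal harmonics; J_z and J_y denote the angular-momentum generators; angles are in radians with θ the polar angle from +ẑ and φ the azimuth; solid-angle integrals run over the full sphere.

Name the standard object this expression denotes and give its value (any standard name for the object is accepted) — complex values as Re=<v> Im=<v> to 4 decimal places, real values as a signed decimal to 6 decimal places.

Gaunt coefficient, +0.237977

This is a Gaunt coefficient — the integral of a triple product of spherical harmonics over the sphere.
Checks pass: Σm=0; 14 even; l₃=7∈[3,7].
(2·2+1)(2·5+1)(2·7+1) = 825
Δ: 0! 4! 10! / 15! → 1/15015
sum: t=0:+1/57600 = 1/57600
3j²(2 5 7; 0 0 0) = Δ·Π!·Σ² = 21/715  (sign -1)
(m-triple is (0,0,0) — same symbol as above.)
combine: 4πI² = 825·21/715·21/715 = 1323/1859
take √, sign +1: I = 0.23797717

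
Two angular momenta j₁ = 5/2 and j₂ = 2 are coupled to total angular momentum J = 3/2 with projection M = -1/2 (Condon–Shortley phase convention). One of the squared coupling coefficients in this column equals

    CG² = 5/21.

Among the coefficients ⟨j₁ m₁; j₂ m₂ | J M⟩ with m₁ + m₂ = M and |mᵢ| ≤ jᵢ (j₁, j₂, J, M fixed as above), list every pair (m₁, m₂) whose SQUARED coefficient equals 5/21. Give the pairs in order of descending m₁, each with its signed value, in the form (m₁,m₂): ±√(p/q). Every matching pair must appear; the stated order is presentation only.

(1/2,-1): −√(5/21)

Admissible pairs with m₁+m₂ = M = -1/2: (-5/2,2), (-3/2,1), (-1/2,0), (1/2,-1), (3/2,-2)
  (m₁,m₂)=(3/2,-2): CG² = 32/105, CG = +√(32/105)
  (m₁,m₂)=(1/2,-1): CG² = 5/21, CG = −√(5/21)   ← matches the target
  (m₁,m₂)=(-1/2,0): CG² = 2/35, CG = +√(2/35)
  (m₁,m₂)=(-3/2,1): CG² = 2/105, CG = +√(2/105)
  (m₁,m₂)=(-5/2,2): CG² = 8/21, CG = −√(8/21)
Pairs with CG² = 5/21: (1/2,-1): −√(5/21)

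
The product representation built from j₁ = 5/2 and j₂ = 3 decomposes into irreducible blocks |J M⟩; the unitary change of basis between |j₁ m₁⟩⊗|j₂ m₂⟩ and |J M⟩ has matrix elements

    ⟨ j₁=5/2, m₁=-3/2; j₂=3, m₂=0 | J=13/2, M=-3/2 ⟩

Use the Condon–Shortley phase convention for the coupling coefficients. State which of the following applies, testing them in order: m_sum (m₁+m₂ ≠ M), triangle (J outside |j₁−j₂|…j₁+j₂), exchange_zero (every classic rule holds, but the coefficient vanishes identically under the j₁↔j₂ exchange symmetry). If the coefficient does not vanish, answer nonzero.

triangle

m-sum: m₁+m₂ = -3/2+0 = -3/2, M = -3/2  ✓
triangle: need |j₁−j₂| ≤ J ≤ j₁+j₂, i.e. J ∈ [1/2, 11/2]; J = 13/2 is outside ✗ ⇒ coefficient is 0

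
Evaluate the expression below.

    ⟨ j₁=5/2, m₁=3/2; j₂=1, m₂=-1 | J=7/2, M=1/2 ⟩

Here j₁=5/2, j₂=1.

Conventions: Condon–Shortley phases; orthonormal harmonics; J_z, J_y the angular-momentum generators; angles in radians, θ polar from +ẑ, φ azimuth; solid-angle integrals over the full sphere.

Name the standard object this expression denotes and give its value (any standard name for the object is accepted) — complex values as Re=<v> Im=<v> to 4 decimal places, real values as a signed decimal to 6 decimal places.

This is a Clebsch–Gordan (vector-coupling) coefficient.
√[8·0!5!2!/8! · 4!1!0!2!4!3!] = √(2304/7)
  +(−1)^0/∏(0,0,1,0,4,2)! = 1/48  (running 1/48)
⟨..|..⟩ = √(2304/7)·(1/48) = +0.377964

Clebsch–Gordan coefficient, +√(1/7) ≈ +0.377964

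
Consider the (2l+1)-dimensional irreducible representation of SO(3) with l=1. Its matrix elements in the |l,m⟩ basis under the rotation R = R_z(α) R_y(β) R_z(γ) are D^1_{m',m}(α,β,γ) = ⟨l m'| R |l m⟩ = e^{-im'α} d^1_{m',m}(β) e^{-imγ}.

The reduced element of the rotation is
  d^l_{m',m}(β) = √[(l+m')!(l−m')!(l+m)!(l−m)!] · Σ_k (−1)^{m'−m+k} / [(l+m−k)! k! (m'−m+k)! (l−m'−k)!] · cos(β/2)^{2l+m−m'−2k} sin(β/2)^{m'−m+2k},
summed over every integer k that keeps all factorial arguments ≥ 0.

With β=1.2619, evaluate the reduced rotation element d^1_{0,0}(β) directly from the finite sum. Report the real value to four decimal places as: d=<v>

d=0.3040

d^1_{0,0}(β=1.2619) via the finite sum:
Half-angle: c=0.807467, s=0.589912. N=√(1·1·1·1)=1.000000
The bounds max(0,m−m')=0 and min(l+m,l−m')=1 give 2 terms
  k=0: (−1)^0·1.0000/(1)·0.8075^2·0.5899^0 = +0.652004
  k=1: (−1)^1·1.0000/(1)·0.8075^0·0.5899^2 = -0.347996
d^1_{0,0}(1.2619) = +0.652004 -0.347996 = +0.304007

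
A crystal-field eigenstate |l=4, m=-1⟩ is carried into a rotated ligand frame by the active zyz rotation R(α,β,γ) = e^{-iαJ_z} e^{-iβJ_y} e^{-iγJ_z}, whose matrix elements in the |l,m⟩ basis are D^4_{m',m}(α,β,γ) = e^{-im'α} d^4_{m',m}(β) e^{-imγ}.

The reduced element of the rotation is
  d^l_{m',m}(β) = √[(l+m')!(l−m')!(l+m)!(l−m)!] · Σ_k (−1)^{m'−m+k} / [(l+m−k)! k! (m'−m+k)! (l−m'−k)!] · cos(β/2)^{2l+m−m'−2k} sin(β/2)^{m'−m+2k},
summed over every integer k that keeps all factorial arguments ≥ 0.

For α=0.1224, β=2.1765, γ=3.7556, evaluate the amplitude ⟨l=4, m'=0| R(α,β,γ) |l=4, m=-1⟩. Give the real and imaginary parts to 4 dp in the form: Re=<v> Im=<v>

D^4_{0,-1}(0.1224,2.1765,3.7556) = e^{-i·0·0.1224}·d^4_{0,-1}(2.1765)·e^{-i·-1·3.7556}. Compute d first:
With c≡cos(β/2)=0.464036 and s≡sin(β/2)=0.885816, N=[24·24·6·120]^{1/2}=643.987578
k: max(0,(-1)−(0))=0 … min(4+(-1),4−(0))=3
  k=0: (−1)^1·643.9876/(144)·0.4640^7·0.8858^1 = -0.018354
  k=1: (−1)^2·643.9876/(24)·0.4640^5·0.8858^3 = +0.401288
  k=2: (−1)^3·643.9876/(24)·0.4640^3·0.8858^5 = -1.462312
  k=3: (−1)^4·643.9876/(144)·0.4640^1·0.8858^7 = +0.888121
d^4_{0,-1}(2.1765) = -0.018354 +0.401288 -1.462312 +0.888121 = -0.191256
Phases: e^{-i·(0)·0.1224}=+1.000000+0.000000i, e^{-i·(-1)·3.7556}=-0.817346-0.576147i ⇒ D=+0.156322+0.110192i

Re=0.1563 Im=0.1102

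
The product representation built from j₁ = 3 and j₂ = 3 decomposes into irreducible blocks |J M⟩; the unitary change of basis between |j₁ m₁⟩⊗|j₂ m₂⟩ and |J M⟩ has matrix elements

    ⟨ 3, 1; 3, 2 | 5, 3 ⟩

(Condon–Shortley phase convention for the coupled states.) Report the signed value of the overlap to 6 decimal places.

−√(1/6) = -0.408248

√[11·1!5!5!/12! · 4!2!5!1!8!2!] = √(153600)
  +(−1)^0/∏(0,1,2,5,3,0)! = 1/1440  (running 1/1440)
  +(−1)^1/∏(1,0,1,4,4,1)! = -1/576  (running -1/960)
⟨..|..⟩ = √(153600)·(-1/960) = -0.408248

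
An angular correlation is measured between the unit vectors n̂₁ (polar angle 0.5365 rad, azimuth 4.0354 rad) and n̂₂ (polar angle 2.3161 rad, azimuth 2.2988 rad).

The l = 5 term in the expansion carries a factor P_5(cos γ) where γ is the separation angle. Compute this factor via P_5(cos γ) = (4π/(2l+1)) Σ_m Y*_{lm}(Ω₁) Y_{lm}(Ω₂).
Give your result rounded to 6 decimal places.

0.259232

Summing Y*_{l m}(θ₁,φ₁)·Y_{l m}(θ₂,φ₂) over m ∈ [−5, 5]; prefactor 4π/(2·5+1) = 1.142397:
  m=-5: Y*=+0.003902+0.015715i  Y=+0.047555+0.087376i  product -0.001188+0.001088i
  m=-4: Y*=-0.078133-0.036178i  Y=+0.282696+0.066066i  product -0.019698-0.015389i
  m=-3: Y*=+0.233802-0.115886i  Y=+0.352510-0.248067i  product +0.053670-0.098850i
  m=-2: Y*=-0.099570+0.452013i  Y=+0.027006-0.234229i  product +0.103186+0.035529i
  m=-1: Y*=-0.217229-0.270288i  Y=+0.156089+0.175120i  product +0.013426-0.080230i
  m=+0: Y*=-0.234236-0.000000i  Y=+0.306837+0.000000i  product -0.071872-0.000000i
  m=+1: Y*=+0.217229-0.270288i  Y=-0.156089+0.175120i  product +0.013426+0.080230i
  m=+2: Y*=-0.099570-0.452013i  Y=+0.027006+0.234229i  product +0.103186-0.035529i
  m=+3: Y*=-0.233802-0.115886i  Y=-0.352510-0.248067i  product +0.053670+0.098850i
  m=+4: Y*=-0.078133+0.036178i  Y=+0.282696-0.066066i  product -0.019698+0.015389i
  m=+5: Y*=-0.003902+0.015715i  Y=-0.047555+0.087376i  product -0.001188-0.001088i
Σ over m = +0.226919+0.000000i; ×(4π/11) → +0.259232+0.000000i. Real part: 0.259232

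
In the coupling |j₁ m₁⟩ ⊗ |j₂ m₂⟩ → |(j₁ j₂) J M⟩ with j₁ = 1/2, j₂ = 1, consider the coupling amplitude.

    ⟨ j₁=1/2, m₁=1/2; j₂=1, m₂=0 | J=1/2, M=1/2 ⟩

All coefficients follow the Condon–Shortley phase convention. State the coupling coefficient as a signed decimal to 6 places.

+√(1/3) = +0.577350

j₁+j₂−J=1  J+j₁−j₂=0  J−j₁+j₂=1  j₁+j₂+J+1=3
(j₁±m₁, j₂±m₂, J±M) = (1,0,1,1,1,0)
P² = 1/3
sum k=0..0:
  [0] +1/1 = 1
S = 1
C² = P²·S² = 1/3 ; C = +0.577350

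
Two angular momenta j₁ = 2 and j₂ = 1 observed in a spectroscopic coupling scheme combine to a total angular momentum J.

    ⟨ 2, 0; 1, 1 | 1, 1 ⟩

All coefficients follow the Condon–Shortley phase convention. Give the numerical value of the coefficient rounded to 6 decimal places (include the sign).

triangle: 2!·2!·0!/5! = 4/120
(j±m)!: 2!·2!·2!·0!·2!·0! = 16
prefactor² = (2J+1)·Δ·N² = 8/5
  k=2: +1/(2!·0!·0!·0!·2!·0!) = 1/4
Σ = 1/4  ⇒  CG² = 8/5·(1/4)² = 1/10
CG = +√(1/10) = +0.316228

+0.316228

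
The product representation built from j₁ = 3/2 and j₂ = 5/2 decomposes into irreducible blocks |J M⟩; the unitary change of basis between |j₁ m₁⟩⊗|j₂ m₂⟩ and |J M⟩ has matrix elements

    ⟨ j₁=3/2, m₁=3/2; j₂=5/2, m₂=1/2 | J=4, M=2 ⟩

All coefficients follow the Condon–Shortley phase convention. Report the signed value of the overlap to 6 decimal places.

√[9·0!3!5!/9! · 3!0!3!2!6!2!] = √(12960/7)
  +(−1)^0/∏(0,0,0,3,3,2)! = 1/72  (running 1/72)
⟨..|..⟩ = √(12960/7)·(1/72) = +0.597614

+√(5/14) ≈ +0.597614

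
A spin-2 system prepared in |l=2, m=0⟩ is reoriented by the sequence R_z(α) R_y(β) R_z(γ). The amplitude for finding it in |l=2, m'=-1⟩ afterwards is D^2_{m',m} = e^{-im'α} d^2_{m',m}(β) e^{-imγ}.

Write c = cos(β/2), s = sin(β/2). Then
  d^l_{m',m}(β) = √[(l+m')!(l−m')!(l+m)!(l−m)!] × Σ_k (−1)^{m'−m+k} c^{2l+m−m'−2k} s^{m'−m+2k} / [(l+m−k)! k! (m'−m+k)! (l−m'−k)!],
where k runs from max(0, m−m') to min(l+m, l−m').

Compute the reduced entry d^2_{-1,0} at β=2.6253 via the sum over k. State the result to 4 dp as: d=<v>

d^2_{-1,0}(β=2.6253) via the finite sum:
Half-angle: c=0.255289, s=0.966865. N=√(1·6·2·2)=4.898979
k∈{1,2} keeps every argument non-negative
  k=1: (−1)^0·4.8990/(2)·0.2553^3·0.9669^1 = +0.039404
  k=2: (−1)^1·4.8990/(2)·0.2553^1·0.9669^3 = -0.565203
d^2_{-1,0}(2.6253) = +0.039404 -0.565203 = -0.525800

d=-0.5258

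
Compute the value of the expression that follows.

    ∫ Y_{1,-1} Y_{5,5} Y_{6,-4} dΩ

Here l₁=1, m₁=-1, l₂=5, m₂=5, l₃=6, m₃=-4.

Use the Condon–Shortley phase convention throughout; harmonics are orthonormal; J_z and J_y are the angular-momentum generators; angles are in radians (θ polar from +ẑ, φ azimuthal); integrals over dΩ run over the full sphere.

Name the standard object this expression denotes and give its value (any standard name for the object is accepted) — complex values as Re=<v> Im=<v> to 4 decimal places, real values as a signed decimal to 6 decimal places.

This is a Gaunt coefficient — the integral of a triple product of spherical harmonics over the sphere.
Rules hold: Σm=0, L=12 even, 4≤6≤6.
N = 3·11·13 = 429
Δ = 0!·2!·10!/13! = 1/858
Racah Σ t=0..0: t=0:+1/14400 = 1/14400
⇒ 3j(1 5 6; 0 0 0)² = 6/143, sgn +1
Racah Σ t=0..0: t=0:+1/7257600 = 1/7257600
⇒ 3j(1 5 6; -1 5 -4)² = 1/858, sgn +1
4πI² = N·(3j₀)²·(3jₘ)² = 3/143
I = +1·√(0.020979/4π) = 0.04085899

Gaunt coefficient, +0.040859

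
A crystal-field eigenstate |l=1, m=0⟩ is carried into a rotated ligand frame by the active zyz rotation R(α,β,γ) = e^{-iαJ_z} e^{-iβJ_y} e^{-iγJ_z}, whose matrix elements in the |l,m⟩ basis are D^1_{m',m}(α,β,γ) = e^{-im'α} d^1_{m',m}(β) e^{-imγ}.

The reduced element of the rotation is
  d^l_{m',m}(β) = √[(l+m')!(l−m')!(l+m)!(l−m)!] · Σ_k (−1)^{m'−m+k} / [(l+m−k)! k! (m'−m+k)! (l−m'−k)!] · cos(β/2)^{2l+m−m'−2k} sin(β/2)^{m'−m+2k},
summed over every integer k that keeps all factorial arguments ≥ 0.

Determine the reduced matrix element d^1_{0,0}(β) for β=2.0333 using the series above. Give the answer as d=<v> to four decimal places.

d=-0.4462

d^1_{0,0}(β=2.0333) via the finite sum:
c=cos(2.033300/2)=0.526218, s=sin(2.033300/2)=0.850350; N=√[1·1·1·1]=1.000000
Admissible k: 0..1 (factorial args all ≥0)
  k=0: (−1)^0·1.0000/(1)·0.5262^2·0.8503^0 = +0.276905
  k=1: (−1)^1·1.0000/(1)·0.5262^0·0.8503^2 = -0.723095
d^1_{0,0}(2.0333) = +0.276905 -0.723095 = -0.446190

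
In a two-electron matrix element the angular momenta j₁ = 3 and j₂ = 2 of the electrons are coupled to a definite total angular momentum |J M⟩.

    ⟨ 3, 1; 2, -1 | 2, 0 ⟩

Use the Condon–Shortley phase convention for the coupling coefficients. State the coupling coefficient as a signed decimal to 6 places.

−√(1/7) = -0.377964

√[5·3!3!1!/8! · 4!2!1!3!2!2!] = √(36/7)
  +(−1)^0/∏(0,3,2,1,1,0)! = 1/12  (running 1/12)
  +(−1)^1/∏(1,2,1,0,2,1)! = -1/4  (running -1/6)
⟨..|..⟩ = √(36/7)·(-1/6) = -0.377964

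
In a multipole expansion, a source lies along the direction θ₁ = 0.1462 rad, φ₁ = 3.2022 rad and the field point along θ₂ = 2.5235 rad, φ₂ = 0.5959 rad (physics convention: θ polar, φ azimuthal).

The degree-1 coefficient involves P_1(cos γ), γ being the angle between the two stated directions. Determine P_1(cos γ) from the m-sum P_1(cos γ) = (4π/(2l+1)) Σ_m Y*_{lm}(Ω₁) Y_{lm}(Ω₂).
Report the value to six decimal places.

Term-by-term m-sum for l=1 (normalisation 4π/3 = 4.188790):
  term(m=-1) = -0.008667+0.005140i   from Y*(Ω₁)=-0.050239-0.003049i, Y(Ω₂)=+0.165701-0.112367i
  term(m=+0) = -0.192488+0.000000i   from Y*(Ω₁)=+0.483390-0.000000i, Y(Ω₂)=-0.398204+0.000000i
  term(m=+1) = -0.008667-0.005140i   from Y*(Ω₁)=+0.050239-0.003049i, Y(Ω₂)=-0.165701-0.112367i
Σ over m = -0.209822+0.000000i; ×(4π/3) → -0.878901+0.000000i. Real part: -0.878901

-0.878901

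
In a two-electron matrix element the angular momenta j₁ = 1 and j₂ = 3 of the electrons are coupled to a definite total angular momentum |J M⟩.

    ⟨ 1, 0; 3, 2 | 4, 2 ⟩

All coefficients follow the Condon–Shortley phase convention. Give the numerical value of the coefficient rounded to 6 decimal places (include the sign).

triangle: 0!·2!·6!/9! = 1440/362880
(j±m)!: 1!·1!·5!·1!·6!·2! = 172800
prefactor² = (2J+1)·Δ·N² = 43200/7
  k=0: +1/(0!·0!·1!·5!·1!·1!) = 1/120
Σ = 1/120  ⇒  CG² = 43200/7·(1/120)² = 3/7
CG = +√(3/7) = +0.654654

+0.654654  (= +√(3/7))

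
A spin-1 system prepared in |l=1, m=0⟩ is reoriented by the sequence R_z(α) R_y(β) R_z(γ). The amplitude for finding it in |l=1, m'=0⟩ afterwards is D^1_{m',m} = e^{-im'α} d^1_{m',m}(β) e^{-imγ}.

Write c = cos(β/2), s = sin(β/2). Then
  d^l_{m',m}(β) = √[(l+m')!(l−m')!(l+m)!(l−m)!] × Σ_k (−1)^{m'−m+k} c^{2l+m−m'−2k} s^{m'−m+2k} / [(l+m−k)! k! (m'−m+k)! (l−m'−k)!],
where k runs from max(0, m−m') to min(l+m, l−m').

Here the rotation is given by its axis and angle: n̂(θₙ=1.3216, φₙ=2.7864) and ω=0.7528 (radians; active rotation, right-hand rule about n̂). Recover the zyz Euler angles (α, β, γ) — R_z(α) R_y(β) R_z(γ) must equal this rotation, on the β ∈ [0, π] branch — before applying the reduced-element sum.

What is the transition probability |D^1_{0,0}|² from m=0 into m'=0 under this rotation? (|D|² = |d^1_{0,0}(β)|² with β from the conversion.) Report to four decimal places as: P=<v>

Axis–angle → zyz. n̂ = (sinθₙcosφₙ, sinθₙsinφₙ, cosθₙ) = (-0.908619, +0.337029, +0.246625), ω = 0.7528.
R = I cosω + sinω [n̂]ₓ + (1−cosω) n̂n̂ᵀ gives
  R = [+0.952870, -0.251364, +0.169868; +0.085863, +0.760472, +0.643670; -0.290975, -0.598748, +0.746213]
β = atan2(√(R₁₃²+R₂₃²), R₃₃) = 0.728441; α = atan2(R₂₃, R₁₃) mod 2π = 1.312774; γ = atan2(R₃₂, −R₃₁) mod 2π = 5.164752
First d^1_{0,0}(β=0.7284), then the phase factors e^{-i(0)α} and e^{-i(0)γ}:
c=cos(0.728441/2)=0.934402, s=sin(0.728441/2)=0.356221; N=√[1·1·1·1]=1.000000
k∈{0,1} keeps every argument non-negative
  k=0: (−1)^0·1.0000/(1)·0.9344^2·0.3562^0 = +0.873107
  k=1: (−1)^1·1.0000/(1)·0.9344^0·0.3562^2 = -0.126893
d^1_{0,0}(0.7284) = +0.873107 -0.126893 = +0.746213
|D^1_{0,0}|² = |d^1_{0,0}(β)|² = (+0.746213)² = 0.556834 (the z-rotation phases have unit modulus)

P=0.5568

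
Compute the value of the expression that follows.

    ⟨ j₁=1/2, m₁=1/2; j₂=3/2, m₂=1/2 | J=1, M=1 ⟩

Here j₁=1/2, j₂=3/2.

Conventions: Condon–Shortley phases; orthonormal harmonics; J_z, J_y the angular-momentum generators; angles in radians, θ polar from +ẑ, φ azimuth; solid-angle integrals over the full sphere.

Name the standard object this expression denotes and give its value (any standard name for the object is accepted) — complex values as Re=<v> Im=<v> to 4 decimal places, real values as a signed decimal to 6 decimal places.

Clebsch–Gordan coefficient, +√(1/4) ≈ +0.500000

This is a Clebsch–Gordan (vector-coupling) coefficient.
triangle: 1!×0!×2!/4! = 2/24
(j±m)!: 1!×0!×2!×1!×2!×0! = 4
prefactor² = (2J+1)×Δ×N² = 1
  k=0: +1/(0!×1!×0!×2!×0!×0!) = 1/2
Σ = 1/2  ⇒  CG² = 1×(1/2)² = 1/4
CG = +√(1/4) = +0.500000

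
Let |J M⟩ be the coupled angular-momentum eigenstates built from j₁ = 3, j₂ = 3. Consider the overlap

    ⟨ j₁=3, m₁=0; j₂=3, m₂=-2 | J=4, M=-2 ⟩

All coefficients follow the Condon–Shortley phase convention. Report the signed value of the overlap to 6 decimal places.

+0.139573  (= +√(3/154))

j₁+j₂−J=2  J+j₁−j₂=4  J−j₁+j₂=4  j₁+j₂+J+1=11
(j₁±m₁, j₂±m₂, J±M) = (3,3,1,5,2,6)
P² = 124416/77
sum k=0..1:
  [0] +1/72 = 1/72
  [1] −1/96 = -1/96
S = 1/288
C² = P²·S² = 3/154 ; C = +0.139573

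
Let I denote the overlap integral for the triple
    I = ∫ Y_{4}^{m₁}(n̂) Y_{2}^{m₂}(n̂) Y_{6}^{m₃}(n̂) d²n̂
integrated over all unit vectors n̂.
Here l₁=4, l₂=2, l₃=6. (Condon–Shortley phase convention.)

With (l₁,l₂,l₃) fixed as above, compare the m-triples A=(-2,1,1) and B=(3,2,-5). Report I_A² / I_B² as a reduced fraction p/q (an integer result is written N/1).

Shared (l₁,l₂,l₃)=(4,2,6): N and (l;000)² cancel in I_A²/I_B².
A: Δ = 0!·8!·4!/13! = 1/6435; Racah Σ t=0..0: t=0:+1/8640 = 1/8640; ⇒ 3j(4 2 6; -2 1 1)² = 14/1287, sgn -1
B: Δ = 0!·8!·4!/13! = 1/6435; Racah Σ t=0..0: t=0:+1/120960 = 1/120960; ⇒ 3j(4 2 6; 3 2 -5)² = 2/39, sgn -1
I_A²/I_B² = (14/1287)/(2/39) = 7/33

7/33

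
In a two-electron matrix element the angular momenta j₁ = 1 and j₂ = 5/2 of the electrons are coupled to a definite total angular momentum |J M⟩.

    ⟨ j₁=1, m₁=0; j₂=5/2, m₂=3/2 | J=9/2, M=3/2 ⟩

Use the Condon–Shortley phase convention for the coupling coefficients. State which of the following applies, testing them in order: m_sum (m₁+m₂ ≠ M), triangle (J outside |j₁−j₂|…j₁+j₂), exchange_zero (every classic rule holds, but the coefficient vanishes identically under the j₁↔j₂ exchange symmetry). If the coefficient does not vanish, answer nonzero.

m-sum: m₁+m₂ = 0+3/2 = 3/2, M = 3/2  ✓
triangle: need |j₁−j₂| ≤ J ≤ j₁+j₂, i.e. J ∈ [3/2, 7/2]; J = 9/2 is outside ✗ ⇒ coefficient is 0

triangle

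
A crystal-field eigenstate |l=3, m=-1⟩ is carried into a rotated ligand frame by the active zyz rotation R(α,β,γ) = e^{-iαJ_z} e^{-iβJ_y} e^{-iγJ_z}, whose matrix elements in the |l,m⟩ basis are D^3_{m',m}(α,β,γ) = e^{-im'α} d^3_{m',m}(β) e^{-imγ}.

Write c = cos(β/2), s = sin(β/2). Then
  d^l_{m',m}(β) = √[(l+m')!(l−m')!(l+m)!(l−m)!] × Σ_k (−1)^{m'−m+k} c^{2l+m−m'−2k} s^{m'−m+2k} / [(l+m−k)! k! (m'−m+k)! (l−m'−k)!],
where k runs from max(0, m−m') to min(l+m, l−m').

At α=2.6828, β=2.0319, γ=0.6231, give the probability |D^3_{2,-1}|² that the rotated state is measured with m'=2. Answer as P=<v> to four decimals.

Split into d^3_{2,-1}(β=2.0319) × two z-phases.
With c≡cos(β/2)=0.526813 and s≡sin(β/2)=0.849981, N=[120·1·2·24]^{1/2}=75.894664
The bounds max(0,m−m')=0 and min(l+m,l−m')=1 give 2 terms
  k=0: (−1)^3·75.8947/(12)·0.5268^3·0.8500^3 = -0.567841
  k=1: (−1)^4·75.8947/(24)·0.5268^1·0.8500^5 = +0.739100
d^3_{2,-1}(2.0319) = -0.567841 +0.739100 = +0.171259
|D^3_{2,-1}|² = |d^3_{2,-1}(β)|² = (+0.171259)² = 0.029330 (the z-rotation phases have unit modulus)

P=0.0293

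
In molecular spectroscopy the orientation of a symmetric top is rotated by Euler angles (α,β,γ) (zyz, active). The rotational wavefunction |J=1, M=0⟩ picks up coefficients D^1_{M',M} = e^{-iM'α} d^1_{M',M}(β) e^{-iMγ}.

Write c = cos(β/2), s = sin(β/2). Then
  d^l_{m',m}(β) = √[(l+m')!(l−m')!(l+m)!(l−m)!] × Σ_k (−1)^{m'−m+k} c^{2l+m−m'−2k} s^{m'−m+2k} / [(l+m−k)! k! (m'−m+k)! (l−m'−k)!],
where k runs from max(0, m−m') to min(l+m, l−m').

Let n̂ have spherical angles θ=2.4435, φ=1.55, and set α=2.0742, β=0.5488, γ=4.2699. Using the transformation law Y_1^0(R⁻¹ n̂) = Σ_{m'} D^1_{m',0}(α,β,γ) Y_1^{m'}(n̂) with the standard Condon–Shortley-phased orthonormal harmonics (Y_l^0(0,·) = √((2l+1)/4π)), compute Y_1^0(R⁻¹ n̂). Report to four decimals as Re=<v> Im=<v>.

Re=-0.1775 Im=0.0000

Need the full column D^1_{m',0} for m'=−1..1 at α=2.0742, β=0.5488, γ=4.2699.
cos(β/2)=0.962588, sin(β/2)=0.270969
d^1_{-1,0}: single k=1 term ⇒ +0.368872;  D = -0.177947+0.323112i
d^1_{0,0}: k∈[0..1] ⇒ +0.926576 -0.073424 = +0.853151;  D = +0.853151+0.000000i
d^1_{1,0}: single k=0 term ⇒ -0.368872;  D = +0.177947+0.323112i
Y_1^{m'}(θ=2.4435,φ=1.55) and Σ D·Y over m':
  (-0.1779+0.3231i)·(+0.0046-0.2220i)  (+0.8532+0.0000i)·(-0.3743+0.0000i)  (+0.1779+0.3231i)·(-0.0046-0.2220i)
Y_1^0(R⁻¹ n̂) = -0.177506+0.000000i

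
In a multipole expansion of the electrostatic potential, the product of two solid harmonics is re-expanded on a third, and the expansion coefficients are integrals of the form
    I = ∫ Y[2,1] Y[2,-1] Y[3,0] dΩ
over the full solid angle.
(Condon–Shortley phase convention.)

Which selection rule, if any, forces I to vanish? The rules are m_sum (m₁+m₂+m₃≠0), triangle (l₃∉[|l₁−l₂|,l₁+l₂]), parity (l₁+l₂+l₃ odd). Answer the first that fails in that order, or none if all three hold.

m₁+m₂+m₃ = 1 − 1 + 0 = 0  ✓
triangle: |2−2|=0 ≤ l₃=3 ≤ 2+2=4  ✓
parity: l₁+l₂+l₃ = 7 is odd  ✗

parity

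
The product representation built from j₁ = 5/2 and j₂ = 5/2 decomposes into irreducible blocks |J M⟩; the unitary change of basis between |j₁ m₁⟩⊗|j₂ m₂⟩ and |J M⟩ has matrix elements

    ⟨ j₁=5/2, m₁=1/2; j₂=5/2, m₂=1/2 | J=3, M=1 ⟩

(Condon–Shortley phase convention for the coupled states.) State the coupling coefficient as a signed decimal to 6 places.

−√(4/15) ≈ -0.516398

√[7·2!3!3!/9! · 3!2!3!2!4!2!] = √(48/5)
  +(−1)^0/∏(0,2,2,3,1,0)! = 1/24  (running 1/24)
  +(−1)^1/∏(1,1,1,2,2,1)! = -1/4  (running -5/24)
  +(−1)^2/∏(2,0,0,1,3,2)! = 1/24  (running -1/6)
⟨..|..⟩ = √(48/5)·(-1/6) = -0.516398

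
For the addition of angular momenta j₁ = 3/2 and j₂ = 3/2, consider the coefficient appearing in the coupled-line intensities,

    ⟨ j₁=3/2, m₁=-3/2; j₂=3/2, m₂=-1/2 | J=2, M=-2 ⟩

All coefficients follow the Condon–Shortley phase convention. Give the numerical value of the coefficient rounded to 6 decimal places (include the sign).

−√(1/2) = -0.707107

triangle: 1!×2!×2!/6! = 4/720
(j±m)!: 0!×3!×1!×2!×0!×4! = 288
prefactor² = (2J+1)×Δ×N² = 8
  k=1: −1/(1!×0!×2!×0!×0!×2!) = -1/4
Σ = -1/4  ⇒  CG² = 8×(-1/4)² = 1/2
CG = −√(1/2) = -0.707107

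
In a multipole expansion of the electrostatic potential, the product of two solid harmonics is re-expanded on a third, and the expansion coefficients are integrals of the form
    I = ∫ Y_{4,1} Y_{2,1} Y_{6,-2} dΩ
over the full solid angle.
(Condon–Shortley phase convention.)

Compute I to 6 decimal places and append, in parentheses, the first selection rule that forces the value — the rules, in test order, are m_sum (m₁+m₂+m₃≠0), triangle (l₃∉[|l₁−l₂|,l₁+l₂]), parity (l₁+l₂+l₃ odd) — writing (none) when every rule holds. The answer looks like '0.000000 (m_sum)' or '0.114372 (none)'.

Rules hold: Σm=0, L=12 even, 2≤6≤6.
N = 9·5·13 = 585
Δ = 0!·8!·4!/13! = 1/6435
Racah Σ t=0..0: t=0:+1/2304 = 1/2304
⇒ 3j(4 2 6; 0 0 0)² = 5/143, sgn +1
Racah Σ t=0..0: t=0:+1/4320 = 1/4320
⇒ 3j(4 2 6; 1 1 -2)² = 224/6435, sgn +1
4πI² = N·(3j₀)²·(3jₘ)² = 1120/1573
I = +1·√(0.712015/4π) = 0.23803440
No selection rule forces the value: the integral is nonzero (none).

0.238034 (none)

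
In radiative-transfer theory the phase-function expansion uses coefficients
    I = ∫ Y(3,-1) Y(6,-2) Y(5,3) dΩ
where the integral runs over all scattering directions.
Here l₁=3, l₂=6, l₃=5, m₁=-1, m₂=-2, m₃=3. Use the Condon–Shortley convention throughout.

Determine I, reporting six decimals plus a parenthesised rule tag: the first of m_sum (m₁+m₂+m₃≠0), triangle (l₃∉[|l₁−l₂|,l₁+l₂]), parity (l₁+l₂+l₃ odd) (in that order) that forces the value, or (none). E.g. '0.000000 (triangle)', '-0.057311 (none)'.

Checks pass: Σm=0; 14 even; l₃=5∈[3,9].
(2·3+1)(2·6+1)(2·5+1) = 1001
Δ: 4! 2! 8! / 15! → 1/675675
sum: t=1:−1/8640 t=2:+1/2304 t=3:−1/8640 = 7/34560
3j²(3 6 5; 0 0 0) = Δ·Π!·Σ² = 7/429  (sign -1)
sum: t=2:+1/11520 t=3:−1/30240 t=4:+1/1935360 = 1/18432
3j²(3 6 5; -1 -2 3) = Δ·Π!·Σ² = 7/429  (sign +1)
combine: 4πI² = 1001·7/429·7/429 = 343/1287
take √, sign -1: I = -0.14563067
No selection rule forces the value: the integral is nonzero (none).

-0.145631 (none)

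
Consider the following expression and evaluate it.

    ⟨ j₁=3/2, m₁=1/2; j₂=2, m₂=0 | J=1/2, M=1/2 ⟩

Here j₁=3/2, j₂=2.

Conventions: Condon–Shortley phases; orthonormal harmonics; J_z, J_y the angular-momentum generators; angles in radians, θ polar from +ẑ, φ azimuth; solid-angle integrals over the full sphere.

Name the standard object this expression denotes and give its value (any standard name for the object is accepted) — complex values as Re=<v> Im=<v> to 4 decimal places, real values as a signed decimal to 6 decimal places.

Clebsch–Gordan coefficient, −√(1/5) ≈ -0.447214

This is a Clebsch–Gordan (vector-coupling) coefficient.
j₁+j₂−J=3  J+j₁−j₂=0  J−j₁+j₂=1  j₁+j₂+J+1=5
(j₁±m₁, j₂±m₂, J±M) = (2,1,2,2,1,0)
P² = 4/5
sum k=1..1:
  [1] −1/2 = -1/2
S = -1/2
C² = P²·S² = 1/5 ; C = -0.447214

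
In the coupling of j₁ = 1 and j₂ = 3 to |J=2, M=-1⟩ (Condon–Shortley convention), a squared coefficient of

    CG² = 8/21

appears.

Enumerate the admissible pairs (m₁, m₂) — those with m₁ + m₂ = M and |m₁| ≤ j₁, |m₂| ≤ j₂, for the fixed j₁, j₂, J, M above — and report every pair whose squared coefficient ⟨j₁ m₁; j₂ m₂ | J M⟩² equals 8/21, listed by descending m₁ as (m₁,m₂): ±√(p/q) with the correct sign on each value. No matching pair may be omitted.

Admissible pairs with m₁+m₂ = M = -1: (-1,0), (0,-1), (1,-2)
  (m₁,m₂)=(1,-2): CG² = 10/21, CG = +√(10/21)
  (m₁,m₂)=(0,-1): CG² = 8/21, CG = −√(8/21)   ← matches the target
  (m₁,m₂)=(-1,0): CG² = 1/7, CG = +√(1/7)
Pairs with CG² = 8/21: (0,-1): −√(8/21)

(0,-1): −√(8/21)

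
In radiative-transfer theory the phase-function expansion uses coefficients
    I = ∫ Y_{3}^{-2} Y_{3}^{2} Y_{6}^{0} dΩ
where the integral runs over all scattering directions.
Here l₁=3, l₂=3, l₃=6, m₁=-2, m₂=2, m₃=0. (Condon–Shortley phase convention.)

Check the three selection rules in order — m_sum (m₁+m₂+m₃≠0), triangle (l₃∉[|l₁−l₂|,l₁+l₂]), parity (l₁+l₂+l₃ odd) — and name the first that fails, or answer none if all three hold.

none

m₁+m₂+m₃ = -2 + 2 + 0 = 0  ✓
triangle: |3−3|=0 ≤ l₃=6 ≤ 3+3=6  ✓
parity: l₁+l₂+l₃ = 12 is even  ✓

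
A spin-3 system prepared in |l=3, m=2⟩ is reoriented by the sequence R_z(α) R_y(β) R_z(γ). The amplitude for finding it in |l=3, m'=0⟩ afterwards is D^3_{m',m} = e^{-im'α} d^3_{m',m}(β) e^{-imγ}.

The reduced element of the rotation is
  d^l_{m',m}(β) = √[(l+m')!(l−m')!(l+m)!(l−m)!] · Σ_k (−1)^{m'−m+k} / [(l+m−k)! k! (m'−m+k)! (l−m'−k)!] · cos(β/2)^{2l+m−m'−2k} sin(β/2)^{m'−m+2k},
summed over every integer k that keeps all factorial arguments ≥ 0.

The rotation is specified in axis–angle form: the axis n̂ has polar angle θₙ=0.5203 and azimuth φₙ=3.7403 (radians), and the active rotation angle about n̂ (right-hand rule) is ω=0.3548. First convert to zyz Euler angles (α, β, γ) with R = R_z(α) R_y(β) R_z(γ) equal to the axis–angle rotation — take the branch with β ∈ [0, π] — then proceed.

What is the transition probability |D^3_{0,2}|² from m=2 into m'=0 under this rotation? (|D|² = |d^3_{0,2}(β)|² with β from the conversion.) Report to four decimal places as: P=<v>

Axis–angle → zyz. n̂ = (sinθₙcosφₙ, sinθₙsinφₙ, cosθₙ) = (-0.410670, -0.280176, +0.867670), ω = 0.3548.
R = I cosω + sinω [n̂]ₓ + (1−cosω) n̂n̂ᵀ gives
  R = [+0.948220, -0.294265, -0.119527; +0.308597, +0.942605, +0.127527; +0.075141, -0.157809, +0.984607]
β = atan2(√(R₁₃²+R₂₃²), R₃₃) = 0.175688; α = atan2(R₂₃, R₁₃) mod 2π = 2.323827; γ = atan2(R₃₂, −R₃₁) mod 2π = 4.268005
D^3_{0,2}(2.3238,0.1757,4.2680) = e^{-i·0·2.3238}·d^3_{0,2}(0.1757)·e^{-i·2·4.2680}. Compute d first:
c=cos(0.175688/2)=0.996144, s=sin(0.175688/2)=0.087731; N=√[6·6·120·1]=65.726707
Admissible k: 2..3 (factorial args all ≥0)
  k=2: (−1)^0·65.7267/(12)·0.9961^4·0.0877^2 = +0.041510
  k=3: (−1)^1·65.7267/(12)·0.9961^2·0.0877^4 = -0.000322
d^3_{0,2}(0.1757) = +0.041510 -0.000322 = +0.041188
|D^3_{0,2}|² = |d^3_{0,2}(β)|² = (+0.041188)² = 0.001696 (the z-rotation phases have unit modulus)

P=0.0017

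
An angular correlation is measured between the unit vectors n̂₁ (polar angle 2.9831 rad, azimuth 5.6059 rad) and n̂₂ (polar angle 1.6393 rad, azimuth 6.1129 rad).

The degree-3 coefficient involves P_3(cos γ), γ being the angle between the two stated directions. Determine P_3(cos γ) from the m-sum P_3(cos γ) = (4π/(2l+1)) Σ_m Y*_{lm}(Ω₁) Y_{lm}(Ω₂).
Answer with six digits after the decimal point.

Addition theorem: P_3(cos γ) = (4π/7) Σ_m Y*_{lm}(Ω₁) Y_{lm}(Ω₂), m = −3…3:
  [-3]  conj(Y_{3,-3})(Ω₁) = -0.000730-0.001469i ; Y_{3,-3}(Ω₂) = +0.361400+0.202559i ; Δ = +0.000034-0.000679i
  [-2]  conj(Y_{3,-2})(Ω₁) = -0.005393+0.024553i ; Y_{3,-2}(Ω₂) = -0.065628-0.023257i ; Δ = +0.000925-0.001486i
  [-1]  conj(Y_{3,-1})(Ω₁) = +0.154045-0.123880i ; Y_{3,-1}(Ω₂) = -0.310315-0.053359i ; Δ = -0.054413+0.030222i
  [+0]  conj(Y_{3,0})(Ω₁) = -0.691101-0.000000i ; Y_{3,0}(Ω₂) = +0.076033+0.000000i ; Δ = -0.052547-0.000000i
  [+1]  conj(Y_{3,1})(Ω₁) = -0.154045-0.123880i ; Y_{3,1}(Ω₂) = +0.310315-0.053359i ; Δ = -0.054413-0.030222i
  [+2]  conj(Y_{3,2})(Ω₁) = -0.005393-0.024553i ; Y_{3,2}(Ω₂) = -0.065628+0.023257i ; Δ = +0.000925+0.001486i
  [+3]  conj(Y_{3,3})(Ω₁) = +0.000730-0.001469i ; Y_{3,3}(Ω₂) = -0.361400+0.202559i ; Δ = +0.000034+0.000679i
Σ over m = -0.159454-0.000000i; ×(4π/7) → -0.286252-0.000000i. Real part: -0.286252

-0.286252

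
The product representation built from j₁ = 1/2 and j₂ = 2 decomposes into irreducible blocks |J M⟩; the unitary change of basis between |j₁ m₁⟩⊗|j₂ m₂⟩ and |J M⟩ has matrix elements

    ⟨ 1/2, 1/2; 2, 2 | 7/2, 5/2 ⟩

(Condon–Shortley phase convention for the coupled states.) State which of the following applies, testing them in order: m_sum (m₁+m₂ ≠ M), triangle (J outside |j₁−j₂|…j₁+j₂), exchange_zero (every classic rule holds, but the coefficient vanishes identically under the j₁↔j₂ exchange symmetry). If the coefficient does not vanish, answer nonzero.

m-sum: m₁+m₂ = 1/2+2 = 5/2, M = 5/2  ✓
triangle: need |j₁−j₂| ≤ J ≤ j₁+j₂, i.e. J ∈ [3/2, 5/2]; J = 7/2 is outside ✗ ⇒ coefficient is 0

triangle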